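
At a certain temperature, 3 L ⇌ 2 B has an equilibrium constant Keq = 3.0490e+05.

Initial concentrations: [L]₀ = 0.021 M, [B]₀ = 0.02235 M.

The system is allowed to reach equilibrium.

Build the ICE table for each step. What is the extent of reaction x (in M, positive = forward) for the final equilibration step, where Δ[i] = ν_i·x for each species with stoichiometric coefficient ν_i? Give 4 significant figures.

x = 0.006467 M

Q₀ = 53.94 vs Keq = 3.0490e+05 ⇒ Q<K, forward
Step 1:
                  L         B
  init        0.021   0.02235
  Δ         -0.0194   0.01293
  eq       0.001598   0.03528
  solve Keq expr → x = 0.006467; check Q = 3.0490e+05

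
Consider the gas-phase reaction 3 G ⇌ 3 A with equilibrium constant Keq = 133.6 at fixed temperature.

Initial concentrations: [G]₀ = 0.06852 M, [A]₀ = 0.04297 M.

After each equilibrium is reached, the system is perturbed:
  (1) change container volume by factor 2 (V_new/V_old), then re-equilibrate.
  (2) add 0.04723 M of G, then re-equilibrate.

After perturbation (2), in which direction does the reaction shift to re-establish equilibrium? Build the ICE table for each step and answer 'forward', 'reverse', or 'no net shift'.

Direction: forward

Q₀ = 0.2466 vs Keq = 133.6 ⇒ Q<K, forward
Step 1:
                  G         A
  I         0.06852   0.04297
  C        -0.05028   0.05028
  E         0.01824   0.09325
  solve Keq expr → x = 0.01676; check Q = 133.6
Then change container volume by factor 2 (V_new/V_old).
Step 2:
                  G         A
  I         0.00912   0.04662
  C               0         0
  E         0.00912   0.04662
  solve Keq expr → x = 0; check Q = 133.6
Then add 0.04723 M of G.
Step 3:
                  G         A
  I         0.05635   0.04662
  C         -0.0395    0.0395
  E         0.01685   0.08613
  solve Keq expr → x = 0.01317; check Q = 133.6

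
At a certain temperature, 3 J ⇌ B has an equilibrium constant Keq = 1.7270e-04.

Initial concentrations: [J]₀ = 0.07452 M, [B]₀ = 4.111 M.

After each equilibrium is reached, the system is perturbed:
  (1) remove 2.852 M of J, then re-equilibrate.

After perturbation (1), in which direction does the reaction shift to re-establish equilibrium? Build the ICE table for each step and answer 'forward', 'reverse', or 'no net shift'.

Q₀ = 9934 vs Keq = 1.7270e-04 ⇒ Q>K, reverse
Step 1:
                    J           B
  I           0.07452       4.111
  C             11.52      -3.842
  E              11.6      0.2695
  solve Keq expr → x = -3.842; check Q = 1.7270e-04
Then remove 2.852 M of J.
Step 2:
                    J           B
  I             8.747      0.2695
  C            0.4106     -0.1369
  E             9.158      0.1326
  solve Keq expr → x = -0.1369; check Q = 1.7270e-04

Direction: reverse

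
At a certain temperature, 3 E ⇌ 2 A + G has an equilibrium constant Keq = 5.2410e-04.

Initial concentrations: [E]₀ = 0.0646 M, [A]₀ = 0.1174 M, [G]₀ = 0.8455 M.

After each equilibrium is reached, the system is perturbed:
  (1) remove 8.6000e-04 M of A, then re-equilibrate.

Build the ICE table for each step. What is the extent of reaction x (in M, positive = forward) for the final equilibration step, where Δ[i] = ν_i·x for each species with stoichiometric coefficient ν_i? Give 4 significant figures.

Q₀ = 43.23 vs Keq = 5.2410e-04 ⇒ Q>K, reverse
Step 1:
                    E           A           G
  I            0.0646      0.1174      0.8455
  C            0.1717     -0.1144    -0.05722
  E            0.2363    0.002961      0.7883
  solve Keq expr → x = -0.05722; check Q = 5.2410e-04
Then remove 8.6000e-04 M of A.
Step 2:
                    E           A           G
  I            0.2363    0.002101      0.7883
  C         -0.001254  8.3569e-04  4.1784e-04
  E             0.235    0.002937      0.7887
  solve Keq expr → x = 4.1784e-04; check Q = 5.2410e-04

x = 4.1784e-04 M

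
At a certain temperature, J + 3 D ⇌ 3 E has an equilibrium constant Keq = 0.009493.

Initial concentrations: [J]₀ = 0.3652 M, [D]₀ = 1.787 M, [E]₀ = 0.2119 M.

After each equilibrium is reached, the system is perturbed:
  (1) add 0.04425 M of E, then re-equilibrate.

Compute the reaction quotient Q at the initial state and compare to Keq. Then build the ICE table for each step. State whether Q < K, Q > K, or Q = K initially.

Q₀ = 0.004566 vs Keq = 0.009493 ⇒ Q<K, forward
Step 1:
                    J           D           E
  I            0.3652       1.787      0.2119
  C          -0.01584    -0.04751     0.04751
  E            0.3494       1.739      0.2594
  solve Keq expr → x = 0.01584; check Q = 0.009493
Then add 0.04425 M of E.
Step 2:
                    J           D           E
  I            0.3494       1.739      0.3037
  C           0.01197     0.03591    -0.03591
  E            0.3613       1.775      0.2678
  solve Keq expr → x = -0.01197; check Q = 0.009493

Q₀ = 0.004566; Q < K (proceeds forward)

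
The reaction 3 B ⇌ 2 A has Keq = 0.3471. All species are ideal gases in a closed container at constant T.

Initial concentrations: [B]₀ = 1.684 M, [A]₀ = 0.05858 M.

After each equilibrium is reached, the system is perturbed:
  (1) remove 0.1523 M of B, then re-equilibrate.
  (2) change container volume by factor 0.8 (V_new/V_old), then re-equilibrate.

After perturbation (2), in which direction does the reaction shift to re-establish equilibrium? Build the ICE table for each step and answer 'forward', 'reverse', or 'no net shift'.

Q₀ = 7.1858e-04 vs Keq = 0.3471 ⇒ Q<K, forward
Step 1:
                  B         A
  Initial     1.684   0.05858
  Change    -0.7324    0.4883
  Equil      0.9516    0.5469
  solve Keq expr → x = 0.2441; check Q = 0.3471
Then remove 0.1523 M of B.
Step 2:
                  B         A
  Initial    0.7993    0.5469
  Change    0.08521  -0.05681
  Equil      0.8845    0.4901
  solve Keq expr → x = -0.0284; check Q = 0.3471
Then change container volume by factor 0.8 (V_new/V_old).
Step 3:
                  B         A
  Initial     1.106    0.6126
  Change   -0.04558   0.03039
  Equil        1.06     0.643
  solve Keq expr → x = 0.01519; check Q = 0.3471

Direction: forward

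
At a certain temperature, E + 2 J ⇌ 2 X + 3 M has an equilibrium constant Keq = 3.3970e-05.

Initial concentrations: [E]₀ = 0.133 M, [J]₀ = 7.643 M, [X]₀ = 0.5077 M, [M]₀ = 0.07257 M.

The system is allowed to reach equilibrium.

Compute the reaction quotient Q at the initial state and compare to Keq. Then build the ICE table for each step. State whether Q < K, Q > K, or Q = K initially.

Q₀ = 1.2680e-05; Q < K (proceeds forward)

Q₀ = 1.2680e-05 vs Keq = 3.3970e-05 ⇒ Q<K, forward
Step 1:
                  E         J         X         M
  Initial     0.133     7.643    0.5077   0.07257
  Change     -0.008    -0.016     0.016     0.024
  Equil       0.125     7.627    0.5237   0.09657
  solve Keq expr → x = 0.008; check Q = 3.3970e-05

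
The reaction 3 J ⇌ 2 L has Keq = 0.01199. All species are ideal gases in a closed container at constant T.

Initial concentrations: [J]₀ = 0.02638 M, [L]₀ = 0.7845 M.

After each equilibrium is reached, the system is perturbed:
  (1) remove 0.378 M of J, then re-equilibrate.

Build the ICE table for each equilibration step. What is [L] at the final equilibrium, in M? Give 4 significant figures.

Q₀ = 3.3524e+04 vs Keq = 0.01199 ⇒ Q>K, reverse
Step 1:
                    J           L
  I           0.02638      0.7845
  C             1.005     -0.6698
  E             1.031      0.1147
  solve Keq expr → x = -0.3349; check Q = 0.01199
Then remove 0.378 M of J.
Step 2:
                    J           L
  I            0.6531      0.1147
  C           0.07081    -0.04721
  E             0.724     0.06745
  solve Keq expr → x = -0.0236; check Q = 0.01199

[L]_eq = 0.06745 M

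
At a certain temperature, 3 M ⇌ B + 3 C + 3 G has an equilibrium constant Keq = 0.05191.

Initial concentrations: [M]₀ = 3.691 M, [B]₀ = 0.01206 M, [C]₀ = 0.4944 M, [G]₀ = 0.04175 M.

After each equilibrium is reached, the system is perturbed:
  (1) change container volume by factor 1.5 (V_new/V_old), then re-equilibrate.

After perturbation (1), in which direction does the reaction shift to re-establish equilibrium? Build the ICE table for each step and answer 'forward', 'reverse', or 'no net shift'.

Direction: forward

Q₀ = 2.1092e-09 vs Keq = 0.05191 ⇒ Q<K, forward
Step 1:
                   M          B          C          G
  I            3.691    0.01206     0.4944    0.04175
  C          -0.9641     0.3214     0.9641     0.9641
  E            2.727     0.3334      1.458      1.006
  solve Keq expr → x = 0.3214; check Q = 0.05191
Then change container volume by factor 1.5 (V_new/V_old).
Step 2:
                   M          B          C          G
  I            1.818     0.2223     0.9723     0.6706
  C          -0.1634    0.05446     0.1634     0.1634
  E            1.655     0.2767      1.136     0.8339
  solve Keq expr → x = 0.05446; check Q = 0.05191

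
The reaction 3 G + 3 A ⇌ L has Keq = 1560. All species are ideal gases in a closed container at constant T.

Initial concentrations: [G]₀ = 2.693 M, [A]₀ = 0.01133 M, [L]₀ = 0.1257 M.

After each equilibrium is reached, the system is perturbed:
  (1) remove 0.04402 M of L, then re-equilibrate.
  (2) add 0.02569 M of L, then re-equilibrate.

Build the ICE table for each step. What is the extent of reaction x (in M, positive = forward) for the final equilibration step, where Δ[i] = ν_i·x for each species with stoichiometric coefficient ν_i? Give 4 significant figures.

x = -4.3486e-04 M

Q₀ = 4425 vs Keq = 1560 ⇒ Q>K, reverse
Step 1:
                  G         A         L
  init        2.693   0.01133    0.1257
  Δ        0.004616  0.004616 -0.001539
  eq          2.698   0.01595    0.1242
  solve Keq expr → x = -0.001539; check Q = 1560
Then remove 0.04402 M of L.
Step 2:
                  G         A         L
  init        2.698   0.01595   0.08014
  Δ       -0.002114 -0.002114 7.0467e-04
  eq          2.696   0.01383   0.08085
  solve Keq expr → x = 7.0467e-04; check Q = 1560
Then add 0.02569 M of L.
Step 3:
                  G         A         L
  init        2.696   0.01383    0.1065
  Δ        0.001305  0.001305 -4.3486e-04
  eq          2.697   0.01514    0.1061
  solve Keq expr → x = -4.3486e-04; check Q = 1560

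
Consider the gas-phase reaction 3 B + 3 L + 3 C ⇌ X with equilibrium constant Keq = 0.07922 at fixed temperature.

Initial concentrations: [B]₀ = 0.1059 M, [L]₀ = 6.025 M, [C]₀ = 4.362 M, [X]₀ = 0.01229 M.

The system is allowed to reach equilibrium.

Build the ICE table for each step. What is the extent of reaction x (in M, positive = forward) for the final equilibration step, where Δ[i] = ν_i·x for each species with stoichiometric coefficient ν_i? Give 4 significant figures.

x = 0.02512 M

Q₀ = 5.7008e-04 vs Keq = 0.07922 ⇒ Q<K, forward
Step 1:
                  B         L         C         X
  init       0.1059     6.025     4.362   0.01229
  Δ        -0.07537  -0.07537  -0.07537   0.02512
  eq        0.03053      5.95     4.287   0.03741
  solve Keq expr → x = 0.02512; check Q = 0.07922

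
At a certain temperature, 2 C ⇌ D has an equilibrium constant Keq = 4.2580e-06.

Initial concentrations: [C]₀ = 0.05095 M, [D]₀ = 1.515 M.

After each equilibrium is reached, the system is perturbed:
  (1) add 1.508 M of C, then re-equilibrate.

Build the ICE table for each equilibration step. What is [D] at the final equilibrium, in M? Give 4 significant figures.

Q₀ = 583.6 vs Keq = 4.2580e-06 ⇒ Q>K, reverse
Step 1:
                   C          D
  init       0.05095      1.515
  Δ             3.03     -1.515
  eq           3.081 4.0416e-05
  solve Keq expr → x = -1.515; check Q = 4.2580e-06
Then add 1.508 M of C.
Step 2:
                   C          D
  init         4.589 4.0416e-05
  Δ       -9.8488e-05 4.9244e-05
  eq           4.589 8.9660e-05
  solve Keq expr → x = 4.9244e-05; check Q = 4.2580e-06

[D]_eq = 8.9660e-05 M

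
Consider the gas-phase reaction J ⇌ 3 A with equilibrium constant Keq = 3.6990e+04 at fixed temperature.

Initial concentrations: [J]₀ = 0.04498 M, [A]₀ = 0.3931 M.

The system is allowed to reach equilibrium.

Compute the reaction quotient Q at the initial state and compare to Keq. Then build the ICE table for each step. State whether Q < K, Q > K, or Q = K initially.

Q₀ = 1.35; Q < K (proceeds forward)

Q₀ = 1.35 vs Keq = 3.6990e+04 ⇒ Q<K, forward
Step 1:
                   J          A
  init       0.04498     0.3931
  Δ         -0.04498     0.1349
  eq      3.9800e-06      0.528
  solve Keq expr → x = 0.04498; check Q = 3.6990e+04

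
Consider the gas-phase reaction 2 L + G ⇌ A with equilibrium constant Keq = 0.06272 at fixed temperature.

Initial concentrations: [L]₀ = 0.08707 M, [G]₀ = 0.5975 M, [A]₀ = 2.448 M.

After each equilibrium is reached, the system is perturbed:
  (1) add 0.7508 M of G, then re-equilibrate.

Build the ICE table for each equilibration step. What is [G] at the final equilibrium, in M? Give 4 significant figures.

[G]_eq = 2.632 M

Q₀ = 540.4 vs Keq = 0.06272 ⇒ Q>K, reverse
Step 1:
                    L           G           A
  init        0.08707      0.5975       2.448
  Δ             2.803       1.401      -1.401
  eq             2.89       1.999       1.047
  solve Keq expr → x = -1.401; check Q = 0.06272
Then add 0.7508 M of G.
Step 2:
                    L           G           A
  init           2.89        2.75       1.047
  Δ           -0.2344     -0.1172      0.1172
  eq            2.655       2.632       1.164
  solve Keq expr → x = 0.1172; check Q = 0.06272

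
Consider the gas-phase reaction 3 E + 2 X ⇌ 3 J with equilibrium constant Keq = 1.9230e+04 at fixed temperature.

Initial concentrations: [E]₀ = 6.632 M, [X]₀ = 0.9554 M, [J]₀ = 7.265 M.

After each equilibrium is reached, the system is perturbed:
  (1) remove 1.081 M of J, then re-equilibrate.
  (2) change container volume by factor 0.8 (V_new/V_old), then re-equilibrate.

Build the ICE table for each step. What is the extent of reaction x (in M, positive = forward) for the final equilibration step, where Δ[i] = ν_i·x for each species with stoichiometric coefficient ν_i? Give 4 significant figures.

x = 0.001572 M

Q₀ = 1.44 vs Keq = 1.9230e+04 ⇒ Q<K, forward
Step 1:
                    E           X           J
  Initial       6.632      0.9554       7.265
  Change        -1.41       -0.94        1.41
  Equil         5.222     0.01544       8.675
  solve Keq expr → x = 0.47; check Q = 1.9230e+04
Then remove 1.081 M of J.
Step 2:
                    E           X           J
  Initial       5.222     0.01544       7.594
  Change    -0.004153   -0.002769    0.004153
  Equil         5.218     0.01267       7.598
  solve Keq expr → x = 0.001384; check Q = 1.9230e+04
Then change container volume by factor 0.8 (V_new/V_old).
Step 3:
                    E           X           J
  Initial       6.522     0.01584       9.498
  Change    -0.004717   -0.003145    0.004717
  Equil         6.518     0.01269       9.502
  solve Keq expr → x = 0.001572; check Q = 1.9230e+04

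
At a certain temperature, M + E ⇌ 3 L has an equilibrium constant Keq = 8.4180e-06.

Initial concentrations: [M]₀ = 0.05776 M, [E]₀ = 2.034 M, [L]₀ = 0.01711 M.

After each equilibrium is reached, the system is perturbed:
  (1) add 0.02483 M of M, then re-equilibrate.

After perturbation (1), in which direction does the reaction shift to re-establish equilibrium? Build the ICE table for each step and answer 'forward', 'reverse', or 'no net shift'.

Direction: forward

Q₀ = 4.2636e-05 vs Keq = 8.4180e-06 ⇒ Q>K, reverse
Step 1:
                    M           E           L
  I           0.05776       2.034     0.01711
  C          0.002337    0.002337    -0.00701
  E            0.0601       2.036      0.0101
  solve Keq expr → x = -0.002337; check Q = 8.4180e-06
Then add 0.02483 M of M.
Step 2:
                    M           E           L
  I           0.08493       2.036      0.0101
  C       -4.0507e-04 -4.0507e-04    0.001215
  E           0.08452       2.036     0.01131
  solve Keq expr → x = 4.0507e-04; check Q = 8.4180e-06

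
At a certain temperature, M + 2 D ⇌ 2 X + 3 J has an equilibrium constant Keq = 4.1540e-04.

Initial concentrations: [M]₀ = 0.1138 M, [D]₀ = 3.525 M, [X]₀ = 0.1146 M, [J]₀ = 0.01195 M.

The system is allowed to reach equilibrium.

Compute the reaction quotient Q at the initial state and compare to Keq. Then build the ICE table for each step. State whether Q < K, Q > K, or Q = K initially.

Q₀ = 1.5849e-08 vs Keq = 4.1540e-04 ⇒ Q<K, forward
Step 1:
                    M           D           X           J
  init         0.1138       3.525      0.1146     0.01195
  Δ          -0.05522     -0.1104      0.1104      0.1657
  eq          0.05858       3.415       0.225      0.1776
  solve Keq expr → x = 0.05522; check Q = 4.1540e-04

Q₀ = 1.5849e-08; Q < K (proceeds forward)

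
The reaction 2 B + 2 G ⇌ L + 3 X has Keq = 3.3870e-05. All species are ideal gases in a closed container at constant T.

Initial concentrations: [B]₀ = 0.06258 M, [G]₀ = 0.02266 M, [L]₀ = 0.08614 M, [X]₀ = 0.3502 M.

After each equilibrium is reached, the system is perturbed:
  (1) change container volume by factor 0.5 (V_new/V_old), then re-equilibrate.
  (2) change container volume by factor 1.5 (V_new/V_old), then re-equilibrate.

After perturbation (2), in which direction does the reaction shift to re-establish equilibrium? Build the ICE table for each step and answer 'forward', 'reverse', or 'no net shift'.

Direction: no net shift

Q₀ = 1840 vs Keq = 3.3870e-05 ⇒ Q>K, reverse
Step 1:
                  B         G         L         X
  Initial   0.06258   0.02266   0.08614    0.3502
  Change     0.1721    0.1721  -0.08605   -0.2581
  Equil      0.2347    0.1948 9.0710e-05   0.09205
  solve Keq expr → x = -0.08605; check Q = 3.3870e-05
Then change container volume by factor 0.5 (V_new/V_old).
Step 2:
                  B         G         L         X
  Initial    0.4694    0.3895 1.8142e-04    0.1841
  Change          0         0         0         0
  Equil      0.4694    0.3895 1.8142e-04    0.1841
  solve Keq expr → x = 0; check Q = 3.3870e-05
Then change container volume by factor 1.5 (V_new/V_old).
Step 3:
                  B         G         L         X
  Initial    0.3129    0.2597 1.2095e-04    0.1227
  Change          0         0         0         0
  Equil      0.3129    0.2597 1.2095e-04    0.1227
  solve Keq expr → x = 0; check Q = 3.3870e-05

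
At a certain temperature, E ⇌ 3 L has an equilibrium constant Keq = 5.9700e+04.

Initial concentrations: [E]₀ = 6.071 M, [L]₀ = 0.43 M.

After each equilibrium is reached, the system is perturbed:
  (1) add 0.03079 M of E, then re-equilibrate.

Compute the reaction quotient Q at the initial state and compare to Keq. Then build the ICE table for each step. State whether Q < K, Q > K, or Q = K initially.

Q₀ = 0.0131 vs Keq = 5.9700e+04 ⇒ Q<K, forward
Step 1:
                    E           L
  Initial       6.071        0.43
  Change       -5.968        17.9
  Equil        0.1032       18.33
  solve Keq expr → x = 5.968; check Q = 5.9700e+04
Then add 0.03079 M of E.
Step 2:
                    E           L
  Initial       0.134       18.33
  Change      -0.0293     0.08789
  Equil        0.1047       18.42
  solve Keq expr → x = 0.0293; check Q = 5.9700e+04

Q₀ = 0.0131; Q < K (proceeds forward)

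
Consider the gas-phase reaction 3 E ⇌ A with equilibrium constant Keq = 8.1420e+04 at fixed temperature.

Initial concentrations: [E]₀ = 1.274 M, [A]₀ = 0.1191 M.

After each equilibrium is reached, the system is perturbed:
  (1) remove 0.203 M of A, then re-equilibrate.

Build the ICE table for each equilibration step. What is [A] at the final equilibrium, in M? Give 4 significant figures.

Q₀ = 0.0576 vs Keq = 8.1420e+04 ⇒ Q<K, forward
Step 1:
                  E         A
  init        1.274    0.1191
  Δ          -1.255    0.4184
  eq        0.01876    0.5375
  solve Keq expr → x = 0.4184; check Q = 8.1420e+04
Then remove 0.203 M of A.
Step 2:
                  E         A
  init      0.01876    0.3345
  Δ       -0.002729 9.0956e-04
  eq        0.01603    0.3354
  solve Keq expr → x = 9.0956e-04; check Q = 8.1420e+04

[A]_eq = 0.3354 M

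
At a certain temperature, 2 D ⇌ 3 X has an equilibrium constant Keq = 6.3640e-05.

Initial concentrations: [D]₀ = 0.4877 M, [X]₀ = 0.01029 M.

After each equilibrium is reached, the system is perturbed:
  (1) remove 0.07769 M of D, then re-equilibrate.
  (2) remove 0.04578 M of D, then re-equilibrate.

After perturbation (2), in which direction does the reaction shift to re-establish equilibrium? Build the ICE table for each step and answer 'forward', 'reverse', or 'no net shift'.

Q₀ = 4.5808e-06 vs Keq = 6.3640e-05 ⇒ Q<K, forward
Step 1:
                    D           X
  init         0.4877     0.01029
  Δ         -0.009418     0.01413
  eq           0.4783     0.02442
  solve Keq expr → x = 0.004709; check Q = 6.3640e-05
Then remove 0.07769 M of D.
Step 2:
                    D           X
  init         0.4006     0.02442
  Δ          0.001772   -0.002658
  eq           0.4024     0.02176
  solve Keq expr → x = -8.8585e-04; check Q = 6.3640e-05
Then remove 0.04578 M of D.
Step 3:
                    D           X
  init         0.3566     0.02176
  Δ          0.001095   -0.001642
  eq           0.3577     0.02012
  solve Keq expr → x = -5.4748e-04; check Q = 6.3640e-05

Direction: reverse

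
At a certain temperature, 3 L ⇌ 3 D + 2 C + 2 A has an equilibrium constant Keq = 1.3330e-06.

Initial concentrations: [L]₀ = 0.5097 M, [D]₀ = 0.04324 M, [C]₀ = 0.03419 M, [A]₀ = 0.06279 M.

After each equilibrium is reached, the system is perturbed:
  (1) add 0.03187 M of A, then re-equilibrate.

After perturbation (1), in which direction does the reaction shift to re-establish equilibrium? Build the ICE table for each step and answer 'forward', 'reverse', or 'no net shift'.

Direction: reverse

Q₀ = 2.8138e-09 vs Keq = 1.3330e-06 ⇒ Q<K, forward
Step 1:
                    L           D           C           A
  Initial      0.5097     0.04324     0.03419     0.06279
  Change     -0.06994     0.06994     0.04663     0.04663
  Equil        0.4398      0.1132     0.08082      0.1094
  solve Keq expr → x = 0.02331; check Q = 1.3330e-06
Then add 0.03187 M of A.
Step 2:
                    L           D           C           A
  Initial      0.4398      0.1132     0.08082      0.1413
  Change     0.008378   -0.008378   -0.005586   -0.005586
  Equil        0.4481      0.1048     0.07523      0.1357
  solve Keq expr → x = -0.002793; check Q = 1.3330e-06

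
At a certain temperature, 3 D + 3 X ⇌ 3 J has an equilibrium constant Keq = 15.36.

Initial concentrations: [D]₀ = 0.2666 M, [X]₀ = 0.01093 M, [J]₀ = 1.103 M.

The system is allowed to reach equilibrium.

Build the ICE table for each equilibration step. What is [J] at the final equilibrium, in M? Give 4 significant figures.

[J]_eq = 0.697 M

Q₀ = 5.4236e+07 vs Keq = 15.36 ⇒ Q>K, reverse
Step 1:
                   D          X          J
  Initial     0.2666    0.01093      1.103
  Change       0.406      0.406     -0.406
  Equil       0.6726     0.4169      0.697
  solve Keq expr → x = -0.1353; check Q = 15.36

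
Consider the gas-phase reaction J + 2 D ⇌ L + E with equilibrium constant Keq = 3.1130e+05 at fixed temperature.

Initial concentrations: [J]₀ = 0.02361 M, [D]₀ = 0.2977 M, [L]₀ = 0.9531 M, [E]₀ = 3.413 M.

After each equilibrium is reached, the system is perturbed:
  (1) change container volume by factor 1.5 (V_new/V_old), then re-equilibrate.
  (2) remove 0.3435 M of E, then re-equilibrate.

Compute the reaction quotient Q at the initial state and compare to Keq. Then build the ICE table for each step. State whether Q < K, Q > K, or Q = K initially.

Q₀ = 1555; Q < K (proceeds forward)

Q₀ = 1555 vs Keq = 3.1130e+05 ⇒ Q<K, forward
Step 1:
                   J          D          L          E
  Initial    0.02361     0.2977     0.9531      3.413
  Change    -0.02344   -0.04688    0.02344    0.02344
  Equil   1.7135e-04     0.2508     0.9765      3.436
  solve Keq expr → x = 0.02344; check Q = 3.1130e+05
Then change container volume by factor 1.5 (V_new/V_old).
Step 2:
                   J          D          L          E
  Initial 1.1423e-04     0.1672      0.651      2.291
  Change  5.6865e-05 1.1373e-04 -5.6865e-05 -5.6865e-05
  Equil   1.7110e-04     0.1673      0.651      2.291
  solve Keq expr → x = -5.6865e-05; check Q = 3.1130e+05
Then remove 0.3435 M of E.
Step 3:
                   J          D          L          E
  Initial 1.7110e-04     0.1673      0.651      1.947
  Change  -2.5558e-05 -5.1116e-05 2.5558e-05 2.5558e-05
  Equil   1.4554e-04     0.1673      0.651      1.947
  solve Keq expr → x = 2.5558e-05; check Q = 3.1130e+05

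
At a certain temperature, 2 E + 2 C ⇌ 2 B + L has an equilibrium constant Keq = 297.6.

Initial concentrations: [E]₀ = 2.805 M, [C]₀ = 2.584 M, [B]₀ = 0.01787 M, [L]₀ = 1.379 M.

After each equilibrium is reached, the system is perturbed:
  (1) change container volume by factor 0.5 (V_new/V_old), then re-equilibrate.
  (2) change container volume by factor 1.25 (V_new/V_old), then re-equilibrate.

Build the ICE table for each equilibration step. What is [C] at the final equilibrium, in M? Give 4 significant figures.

Q₀ = 8.3823e-06 vs Keq = 297.6 ⇒ Q<K, forward
Step 1:
                    E           C           B           L
  I             2.805       2.584     0.01787       1.379
  C            -2.228      -2.228       2.228       1.114
  E            0.5771      0.3561       2.246       2.493
  solve Keq expr → x = 1.114; check Q = 297.6
Then change container volume by factor 0.5 (V_new/V_old).
Step 2:
                    E           C           B           L
  I             1.154      0.7123       4.491       4.986
  C           -0.1268     -0.1268      0.1268      0.0634
  E             1.027      0.5855       4.618       5.049
  solve Keq expr → x = 0.0634; check Q = 297.6
Then change container volume by factor 1.25 (V_new/V_old).
Step 3:
                    E           C           B           L
  I             0.822      0.4684       3.695       4.039
  C           0.03103     0.03103    -0.03103    -0.01552
  E             0.853      0.4994       3.664       4.024
  solve Keq expr → x = -0.01552; check Q = 297.6

[C]_eq = 0.4994 M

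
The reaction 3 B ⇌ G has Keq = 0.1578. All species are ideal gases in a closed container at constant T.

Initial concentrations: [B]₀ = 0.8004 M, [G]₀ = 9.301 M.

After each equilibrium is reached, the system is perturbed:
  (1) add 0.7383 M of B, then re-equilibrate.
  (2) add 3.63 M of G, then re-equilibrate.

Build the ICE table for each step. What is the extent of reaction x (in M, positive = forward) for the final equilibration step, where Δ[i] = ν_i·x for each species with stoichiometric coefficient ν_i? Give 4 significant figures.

Q₀ = 18.14 vs Keq = 0.1578 ⇒ Q>K, reverse
Step 1:
                   B          G
  Initial     0.8004      9.301
  Change       2.949     -0.983
  Equil        3.749      8.318
  solve Keq expr → x = -0.983; check Q = 0.1578
Then add 0.7383 M of B.
Step 2:
                   B          G
  Initial      4.488      8.318
  Change     -0.7034     0.2345
  Equil        3.784      8.552
  solve Keq expr → x = 0.2345; check Q = 0.1578
Then add 3.63 M of G.
Step 3:
                   B          G
  Initial      3.784      12.18
  Change      0.4559     -0.152
  Equil         4.24      12.03
  solve Keq expr → x = -0.152; check Q = 0.1578

x = -0.152 M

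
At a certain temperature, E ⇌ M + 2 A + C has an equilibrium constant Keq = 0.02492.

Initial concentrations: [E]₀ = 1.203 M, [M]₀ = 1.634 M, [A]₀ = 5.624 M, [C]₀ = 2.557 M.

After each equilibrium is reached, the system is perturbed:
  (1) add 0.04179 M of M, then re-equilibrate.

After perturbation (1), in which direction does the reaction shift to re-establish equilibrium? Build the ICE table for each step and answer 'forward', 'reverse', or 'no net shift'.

Q₀ = 109.9 vs Keq = 0.02492 ⇒ Q>K, reverse
Step 1:
                    E           M           A           C
  I             1.203       1.634       5.624       2.557
  C             1.621      -1.621      -3.242      -1.621
  E             2.824     0.01324       2.382      0.9362
  solve Keq expr → x = -1.621; check Q = 0.02492
Then add 0.04179 M of M.
Step 2:
                    E           M           A           C
  I             2.824     0.05503       2.382      0.9362
  C           0.04001    -0.04001    -0.08002    -0.04001
  E             2.864     0.01502       2.302      0.8962
  solve Keq expr → x = -0.04001; check Q = 0.02492

Direction: reverse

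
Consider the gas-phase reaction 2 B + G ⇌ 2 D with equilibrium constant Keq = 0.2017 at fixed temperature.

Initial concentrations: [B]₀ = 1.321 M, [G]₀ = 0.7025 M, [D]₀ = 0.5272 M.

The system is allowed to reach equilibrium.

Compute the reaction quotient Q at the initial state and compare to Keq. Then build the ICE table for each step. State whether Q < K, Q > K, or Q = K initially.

Q₀ = 0.2267; Q > K (proceeds reverse)

Q₀ = 0.2267 vs Keq = 0.2017 ⇒ Q>K, reverse
Step 1:
                   B          G          D
  init         1.321     0.7025     0.5272
  Δ          0.01925   0.009627   -0.01925
  eq            1.34     0.7121     0.5079
  solve Keq expr → x = -0.009627; check Q = 0.2017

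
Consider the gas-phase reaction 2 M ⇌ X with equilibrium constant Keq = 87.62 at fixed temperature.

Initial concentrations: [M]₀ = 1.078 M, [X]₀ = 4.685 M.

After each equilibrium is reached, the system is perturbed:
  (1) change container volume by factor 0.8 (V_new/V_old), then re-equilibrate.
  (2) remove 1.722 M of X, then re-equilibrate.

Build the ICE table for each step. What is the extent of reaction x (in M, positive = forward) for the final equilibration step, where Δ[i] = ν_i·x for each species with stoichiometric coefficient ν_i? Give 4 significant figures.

Q₀ = 4.032 vs Keq = 87.62 ⇒ Q<K, forward
Step 1:
                  M         X
  Initial     1.078     4.685
  Change    -0.8367    0.4183
  Equil      0.2413     5.103
  solve Keq expr → x = 0.4183; check Q = 87.62
Then change container volume by factor 0.8 (V_new/V_old).
Step 2:
                  M         X
  Initial    0.3017     6.379
  Change   -0.03152   0.01576
  Equil      0.2702     6.395
  solve Keq expr → x = 0.01576; check Q = 87.62
Then remove 1.722 M of X.
Step 3:
                  M         X
  Initial    0.2702     4.673
  Change   -0.03874   0.01937
  Equil      0.2314     4.692
  solve Keq expr → x = 0.01937; check Q = 87.62

x = 0.01937 M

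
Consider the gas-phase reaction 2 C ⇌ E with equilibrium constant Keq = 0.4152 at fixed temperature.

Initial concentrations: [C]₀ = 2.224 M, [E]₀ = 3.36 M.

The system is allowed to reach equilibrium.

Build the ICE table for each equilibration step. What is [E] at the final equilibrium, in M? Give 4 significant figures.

Q₀ = 0.6793 vs Keq = 0.4152 ⇒ Q>K, reverse
Step 1:
                    C           E
  Initial       2.224        3.36
  Change       0.5105     -0.2553
  Equil         2.735       3.105
  solve Keq expr → x = -0.2553; check Q = 0.4152

[E]_eq = 3.105 M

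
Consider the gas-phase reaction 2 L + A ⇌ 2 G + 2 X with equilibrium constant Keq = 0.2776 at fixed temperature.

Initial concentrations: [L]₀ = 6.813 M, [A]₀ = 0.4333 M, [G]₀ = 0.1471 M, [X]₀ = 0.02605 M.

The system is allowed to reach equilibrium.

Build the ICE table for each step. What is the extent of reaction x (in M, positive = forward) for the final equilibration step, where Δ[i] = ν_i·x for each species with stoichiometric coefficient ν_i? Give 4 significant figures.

x = 0.3822 M

Q₀ = 7.3009e-07 vs Keq = 0.2776 ⇒ Q<K, forward
Step 1:
                    L           A           G           X
  I             6.813      0.4333      0.1471     0.02605
  C           -0.7644     -0.3822      0.7644      0.7644
  E             6.049     0.05111      0.9115      0.7904
  solve Keq expr → x = 0.3822; check Q = 0.2776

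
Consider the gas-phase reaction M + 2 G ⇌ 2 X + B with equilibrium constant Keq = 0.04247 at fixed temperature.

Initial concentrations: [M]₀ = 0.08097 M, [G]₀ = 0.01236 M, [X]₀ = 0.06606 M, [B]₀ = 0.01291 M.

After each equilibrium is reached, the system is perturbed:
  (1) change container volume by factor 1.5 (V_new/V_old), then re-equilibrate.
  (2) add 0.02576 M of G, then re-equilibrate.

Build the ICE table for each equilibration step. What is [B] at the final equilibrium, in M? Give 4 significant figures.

[B]_eq = 0.003909 M

Q₀ = 4.555 vs Keq = 0.04247 ⇒ Q>K, reverse
Step 1:
                   M          G          X          B
  I          0.08097    0.01236    0.06606    0.01291
  C          0.01069    0.02138   -0.02138   -0.01069
  E          0.09166    0.03374    0.04468    0.00222
  solve Keq expr → x = -0.01069; check Q = 0.04247
Then change container volume by factor 1.5 (V_new/V_old).
Step 2:
                   M          G          X          B
  I          0.06111    0.02249    0.02979    0.00148
  C                0          0          0          0
  E          0.06111    0.02249    0.02979    0.00148
  solve Keq expr → x = 0; check Q = 0.04247
Then add 0.02576 M of G.
Step 3:
                   M          G          X          B
  I          0.06111    0.04825    0.02979    0.00148
  C         -0.00243  -0.004859   0.004859    0.00243
  E          0.05868    0.04339    0.03465   0.003909
  solve Keq expr → x = 0.00243; check Q = 0.04247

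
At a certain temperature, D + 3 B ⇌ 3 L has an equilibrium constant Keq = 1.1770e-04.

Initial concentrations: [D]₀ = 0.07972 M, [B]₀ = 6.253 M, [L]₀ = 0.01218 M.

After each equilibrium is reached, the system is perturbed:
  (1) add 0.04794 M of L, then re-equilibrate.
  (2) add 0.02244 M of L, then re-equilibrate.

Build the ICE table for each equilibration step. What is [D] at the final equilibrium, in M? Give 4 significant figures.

[D]_eq = 0.06619 M

Q₀ = 9.2706e-08 vs Keq = 1.1770e-04 ⇒ Q<K, forward
Step 1:
                    D           B           L
  init        0.07972       6.253     0.01218
  Δ          -0.03233    -0.09699     0.09699
  eq          0.04739       6.156      0.1092
  solve Keq expr → x = 0.03233; check Q = 1.1770e-04
Then add 0.04794 M of L.
Step 2:
                    D           B           L
  init        0.04739       6.156      0.1571
  Δ           0.01273     0.03819    -0.03819
  eq          0.06012       6.194      0.1189
  solve Keq expr → x = -0.01273; check Q = 1.1770e-04
Then add 0.02244 M of L.
Step 3:
                    D           B           L
  init        0.06012       6.194      0.1414
  Δ          0.006068     0.01821    -0.01821
  eq          0.06619       6.212      0.1232
  solve Keq expr → x = -0.006068; check Q = 1.1770e-04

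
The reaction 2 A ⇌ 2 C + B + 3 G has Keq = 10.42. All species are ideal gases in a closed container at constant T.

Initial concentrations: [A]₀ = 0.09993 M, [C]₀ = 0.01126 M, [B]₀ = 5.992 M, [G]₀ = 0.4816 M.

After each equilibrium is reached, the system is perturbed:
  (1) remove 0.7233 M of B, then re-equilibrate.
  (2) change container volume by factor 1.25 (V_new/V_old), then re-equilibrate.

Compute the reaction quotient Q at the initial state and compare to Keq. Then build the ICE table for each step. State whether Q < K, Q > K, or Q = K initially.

Q₀ = 0.008498 vs Keq = 10.42 ⇒ Q<K, forward
Step 1:
                  A         C         B         G
  Initial   0.09993   0.01126     5.992    0.4816
  Change   -0.07149   0.07149   0.03575    0.1072
  Equil     0.02844   0.08275     6.028    0.5888
  solve Keq expr → x = 0.03575; check Q = 10.42
Then remove 0.7233 M of B.
Step 2:
                  A         C         B         G
  Initial   0.02844   0.08275     5.304    0.5888
  Change  -0.001234  0.001234 6.1686e-04  0.001851
  Equil     0.02721   0.08398     5.305    0.5907
  solve Keq expr → x = 6.1686e-04; check Q = 10.42
Then change container volume by factor 1.25 (V_new/V_old).
Step 3:
                  A         C         B         G
  Initial   0.02176   0.06719     4.244    0.4725
  Change  -0.006117  0.006117  0.003058  0.009175
  Equil     0.01565    0.0733     4.247    0.4817
  solve Keq expr → x = 0.003058; check Q = 10.42

Q₀ = 0.008498; Q < K (proceeds forward)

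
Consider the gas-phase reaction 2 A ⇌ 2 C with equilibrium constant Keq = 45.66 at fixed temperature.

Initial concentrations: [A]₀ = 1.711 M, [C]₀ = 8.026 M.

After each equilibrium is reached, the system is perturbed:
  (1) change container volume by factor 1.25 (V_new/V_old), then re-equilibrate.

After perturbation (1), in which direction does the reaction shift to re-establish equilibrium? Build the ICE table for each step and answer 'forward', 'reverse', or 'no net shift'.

Direction: no net shift

Q₀ = 22 vs Keq = 45.66 ⇒ Q<K, forward
Step 1:
                  A         C
  I           1.711     8.026
  C         -0.4558    0.4558
  E           1.255     8.482
  solve Keq expr → x = 0.2279; check Q = 45.66
Then change container volume by factor 1.25 (V_new/V_old).
Step 2:
                  A         C
  I           1.004     6.785
  C               0         0
  E           1.004     6.785
  solve Keq expr → x = 0; check Q = 45.66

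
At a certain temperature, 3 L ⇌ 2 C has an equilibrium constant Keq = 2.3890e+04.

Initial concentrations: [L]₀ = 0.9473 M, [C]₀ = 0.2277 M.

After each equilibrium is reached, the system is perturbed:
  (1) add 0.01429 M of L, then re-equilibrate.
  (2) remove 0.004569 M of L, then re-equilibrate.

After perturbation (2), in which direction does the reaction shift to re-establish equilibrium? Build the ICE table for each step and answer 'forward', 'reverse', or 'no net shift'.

Direction: reverse

Q₀ = 0.06099 vs Keq = 2.3890e+04 ⇒ Q<K, forward
Step 1:
                  L         C
  I          0.9473    0.2277
  C         -0.9164    0.6109
  E         0.03088    0.8386
  solve Keq expr → x = 0.3055; check Q = 2.3890e+04
Then add 0.01429 M of L.
Step 2:
                  L         C
  I         0.04517    0.8386
  C        -0.01406  0.009374
  E         0.03111     0.848
  solve Keq expr → x = 0.004687; check Q = 2.3890e+04
Then remove 0.004569 M of L.
Step 3:
                  L         C
  I         0.02654     0.848
  C        0.004496 -0.002997
  E         0.03103     0.845
  solve Keq expr → x = -0.001499; check Q = 2.3890e+04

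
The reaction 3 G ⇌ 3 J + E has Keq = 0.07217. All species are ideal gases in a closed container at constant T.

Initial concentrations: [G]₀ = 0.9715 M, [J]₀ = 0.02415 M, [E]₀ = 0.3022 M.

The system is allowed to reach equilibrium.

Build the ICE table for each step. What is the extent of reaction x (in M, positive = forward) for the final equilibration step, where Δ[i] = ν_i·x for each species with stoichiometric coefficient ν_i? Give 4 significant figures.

x = 0.111 M

Q₀ = 4.6421e-06 vs Keq = 0.07217 ⇒ Q<K, forward
Step 1:
                   G          J          E
  I           0.9715    0.02415     0.3022
  C          -0.3329     0.3329      0.111
  E           0.6386      0.357     0.4132
  solve Keq expr → x = 0.111; check Q = 0.07217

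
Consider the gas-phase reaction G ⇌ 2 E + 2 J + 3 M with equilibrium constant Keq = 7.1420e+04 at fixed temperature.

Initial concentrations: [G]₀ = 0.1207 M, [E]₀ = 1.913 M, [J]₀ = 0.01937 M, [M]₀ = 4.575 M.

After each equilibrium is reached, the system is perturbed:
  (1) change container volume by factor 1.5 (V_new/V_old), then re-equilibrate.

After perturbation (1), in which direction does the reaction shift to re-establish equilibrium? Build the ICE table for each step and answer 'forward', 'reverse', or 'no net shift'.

Q₀ = 1.089 vs Keq = 7.1420e+04 ⇒ Q<K, forward
Step 1:
                   G          E          J          M
  init        0.1207      1.913    0.01937      4.575
  Δ          -0.1202     0.2403     0.2403     0.3605
  eq      5.2651e-04      2.153     0.2597      4.936
  solve Keq expr → x = 0.1202; check Q = 7.1420e+04
Then change container volume by factor 1.5 (V_new/V_old).
Step 2:
                   G          E          J          M
  init    3.5101e-04      1.436     0.1731       3.29
  Δ       -3.1991e-04 6.3982e-04 6.3982e-04 9.5973e-04
  eq      3.1099e-05      1.436     0.1738      3.291
  solve Keq expr → x = 3.1991e-04; check Q = 7.1420e+04

Direction: forward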